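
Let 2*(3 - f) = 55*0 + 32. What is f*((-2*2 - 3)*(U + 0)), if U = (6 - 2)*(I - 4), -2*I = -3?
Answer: -910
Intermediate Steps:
I = 3/2 (I = -1/2*(-3) = 3/2 ≈ 1.5000)
f = -13 (f = 3 - (55*0 + 32)/2 = 3 - (0 + 32)/2 = 3 - 1/2*32 = 3 - 16 = -13)
U = -10 (U = (6 - 2)*(3/2 - 4) = 4*(-5/2) = -10)
f*((-2*2 - 3)*(U + 0)) = -13*(-2*2 - 3)*(-10 + 0) = -13*(-4 - 3)*(-10) = -(-91)*(-10) = -13*70 = -910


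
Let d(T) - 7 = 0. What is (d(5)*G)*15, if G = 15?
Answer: 1575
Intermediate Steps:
d(T) = 7 (d(T) = 7 + 0 = 7)
(d(5)*G)*15 = (7*15)*15 = 105*15 = 1575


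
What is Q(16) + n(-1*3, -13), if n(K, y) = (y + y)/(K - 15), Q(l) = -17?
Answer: -140/9 ≈ -15.556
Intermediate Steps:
n(K, y) = 2*y/(-15 + K) (n(K, y) = (2*y)/(-15 + K) = 2*y/(-15 + K))
Q(16) + n(-1*3, -13) = -17 + 2*(-13)/(-15 - 1*3) = -17 + 2*(-13)/(-15 - 3) = -17 + 2*(-13)/(-18) = -17 + 2*(-13)*(-1/18) = -17 + 13/9 = -140/9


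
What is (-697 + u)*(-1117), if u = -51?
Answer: 835516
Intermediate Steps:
(-697 + u)*(-1117) = (-697 - 51)*(-1117) = -748*(-1117) = 835516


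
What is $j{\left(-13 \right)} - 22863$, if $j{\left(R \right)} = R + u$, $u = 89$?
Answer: $-22787$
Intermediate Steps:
$j{\left(R \right)} = 89 + R$ ($j{\left(R \right)} = R + 89 = 89 + R$)
$j{\left(-13 \right)} - 22863 = \left(89 - 13\right) - 22863 = 76 - 22863 = -22787$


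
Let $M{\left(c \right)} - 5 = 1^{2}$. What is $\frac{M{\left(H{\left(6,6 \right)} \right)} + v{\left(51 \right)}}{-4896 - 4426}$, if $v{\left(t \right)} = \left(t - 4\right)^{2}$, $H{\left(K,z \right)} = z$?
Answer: $- \frac{2215}{9322} \approx -0.23761$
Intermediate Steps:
$v{\left(t \right)} = \left(-4 + t\right)^{2}$
$M{\left(c \right)} = 6$ ($M{\left(c \right)} = 5 + 1^{2} = 5 + 1 = 6$)
$\frac{M{\left(H{\left(6,6 \right)} \right)} + v{\left(51 \right)}}{-4896 - 4426} = \frac{6 + \left(-4 + 51\right)^{2}}{-4896 - 4426} = \frac{6 + 47^{2}}{-9322} = \left(6 + 2209\right) \left(- \frac{1}{9322}\right) = 2215 \left(- \frac{1}{9322}\right) = - \frac{2215}{9322}$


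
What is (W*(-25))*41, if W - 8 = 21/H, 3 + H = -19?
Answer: -158875/22 ≈ -7221.6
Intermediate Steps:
H = -22 (H = -3 - 19 = -22)
W = 155/22 (W = 8 + 21/(-22) = 8 + 21*(-1/22) = 8 - 21/22 = 155/22 ≈ 7.0455)
(W*(-25))*41 = ((155/22)*(-25))*41 = -3875/22*41 = -158875/22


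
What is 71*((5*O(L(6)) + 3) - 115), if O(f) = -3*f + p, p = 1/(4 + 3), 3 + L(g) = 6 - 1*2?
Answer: -62764/7 ≈ -8966.3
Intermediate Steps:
L(g) = 1 (L(g) = -3 + (6 - 1*2) = -3 + (6 - 2) = -3 + 4 = 1)
p = ⅐ (p = 1/7 = ⅐ ≈ 0.14286)
O(f) = ⅐ - 3*f (O(f) = -3*f + ⅐ = ⅐ - 3*f)
71*((5*O(L(6)) + 3) - 115) = 71*((5*(⅐ - 3*1) + 3) - 115) = 71*((5*(⅐ - 3) + 3) - 115) = 71*((5*(-20/7) + 3) - 115) = 71*((-100/7 + 3) - 115) = 71*(-79/7 - 115) = 71*(-884/7) = -62764/7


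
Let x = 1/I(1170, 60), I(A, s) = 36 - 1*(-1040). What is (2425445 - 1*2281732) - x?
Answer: 154635187/1076 ≈ 1.4371e+5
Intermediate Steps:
I(A, s) = 1076 (I(A, s) = 36 + 1040 = 1076)
x = 1/1076 ≈ 0.00092937
(2425445 - 1*2281732) - x = (2425445 - 1*2281732) - 1*1/1076 = (2425445 - 2281732) - 1/1076 = 143713 - 1/1076 = 154635187/1076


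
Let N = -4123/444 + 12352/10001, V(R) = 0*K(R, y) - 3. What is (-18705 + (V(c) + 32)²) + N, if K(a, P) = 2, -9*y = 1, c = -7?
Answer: -79359841451/4440444 ≈ -17872.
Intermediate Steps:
y = -⅑ (y = -⅑*1 = -⅑ ≈ -0.11111)
V(R) = -3 (V(R) = 0*2 - 3 = 0 - 3 = -3)
N = -35749835/4440444 (N = -4123*1/444 + 12352*(1/10001) = -4123/444 + 12352/10001 = -35749835/4440444 ≈ -8.0510)
(-18705 + (V(c) + 32)²) + N = (-18705 + (-3 + 32)²) - 35749835/4440444 = (-18705 + 29²) - 35749835/4440444 = (-18705 + 841) - 35749835/4440444 = -17864 - 35749835/4440444 = -79359841451/4440444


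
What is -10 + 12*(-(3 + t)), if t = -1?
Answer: -34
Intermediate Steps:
-10 + 12*(-(3 + t)) = -10 + 12*(-(3 - 1)) = -10 + 12*(-1*2) = -10 + 12*(-2) = -10 - 24 = -34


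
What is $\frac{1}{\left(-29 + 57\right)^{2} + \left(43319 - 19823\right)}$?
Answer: $\frac{1}{24280} \approx 4.1186 \cdot 10^{-5}$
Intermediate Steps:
$\frac{1}{\left(-29 + 57\right)^{2} + \left(43319 - 19823\right)} = \frac{1}{28^{2} + 23496} = \frac{1}{784 + 23496} = \frac{1}{24280}$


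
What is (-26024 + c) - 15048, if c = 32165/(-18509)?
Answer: -760233813/18509 ≈ -41074.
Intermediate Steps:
c = -32165/18509 (c = 32165*(-1/18509) = -32165/18509 ≈ -1.7378)
(-26024 + c) - 15048 = (-26024 - 32165/18509) - 15048 = -481710381/18509 - 15048 = -760233813/18509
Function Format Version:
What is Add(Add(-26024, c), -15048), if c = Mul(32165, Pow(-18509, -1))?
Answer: Rational(-760233813, 18509) ≈ -41074.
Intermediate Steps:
c = Rational(-32165, 18509) (c = Mul(32165, Rational(-1, 18509)) = Rational(-32165, 18509) ≈ -1.7378)
Add(Add(-26024, c), -15048) = Add(Add(-26024, Rational(-32165, 18509)), -15048) = Add(Rational(-481710381, 18509), -15048) = Rational(-760233813, 18509)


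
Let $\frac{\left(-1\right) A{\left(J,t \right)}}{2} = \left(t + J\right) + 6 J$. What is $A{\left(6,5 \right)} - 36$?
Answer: $-130$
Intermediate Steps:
$A{\left(J,t \right)} = - 14 J - 2 t$ ($A{\left(J,t \right)} = - 2 \left(\left(t + J\right) + 6 J\right) = - 2 \left(\left(J + t\right) + 6 J\right) = - 2 \left(t + 7 J\right) = - 14 J - 2 t$)
$A{\left(6,5 \right)} - 36 = \left(\left(-14\right) 6 - 10\right) - 36 = \left(-84 - 10\right) - 36 = -94 - 36 = -130$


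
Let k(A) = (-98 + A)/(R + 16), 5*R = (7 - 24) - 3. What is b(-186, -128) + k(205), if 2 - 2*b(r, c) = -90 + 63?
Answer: 281/12 ≈ 23.417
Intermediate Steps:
b(r, c) = 29/2 (b(r, c) = 1 - (-90 + 63)/2 = 1 - ½*(-27) = 1 + 27/2 = 29/2)
R = -4 (R = ((7 - 24) - 3)/5 = (-17 - 3)/5 = (⅕)*(-20) = -4)
k(A) = -49/6 + A/12 (k(A) = (-98 + A)/(-4 + 16) = (-98 + A)/12 = (-98 + A)*(1/12) = -49/6 + A/12)
b(-186, -128) + k(205) = 29/2 + (-49/6 + (1/12)*205) = 29/2 + (-49/6 + 205/12) = 29/2 + 107/12 = 281/12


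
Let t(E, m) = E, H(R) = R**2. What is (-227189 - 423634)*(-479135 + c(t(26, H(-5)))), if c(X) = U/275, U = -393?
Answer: 85754077252314/275 ≈ 3.1183e+11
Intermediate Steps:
c(X) = -393/275
(-227189 - 423634)*(-479135 + c(t(26, H(-5)))) = (-227189 - 423634)*(-479135 - 393/275) = -650823*(-131762518/275) = 85754077252314/275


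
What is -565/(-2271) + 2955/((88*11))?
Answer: 7257725/2198328 ≈ 3.3015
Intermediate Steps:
-565/(-2271) + 2955/((88*11)) = -565*(-1/2271) + 2955/968 = 565/2271 + 2955*(1/968) = 565/2271 + 2955/968 = 7257725/2198328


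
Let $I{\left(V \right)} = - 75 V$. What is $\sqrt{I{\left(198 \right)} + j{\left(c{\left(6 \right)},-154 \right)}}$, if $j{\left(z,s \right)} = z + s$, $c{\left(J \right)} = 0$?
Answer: $22 i \sqrt{31} \approx 122.49 i$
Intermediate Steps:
$j{\left(z,s \right)} = s + z$
$\sqrt{I{\left(198 \right)} + j{\left(c{\left(6 \right)},-154 \right)}} = \sqrt{\left(-75\right) 198 + \left(-154 + 0\right)} = \sqrt{-14850 - 154} = \sqrt{-15004} = 22 i \sqrt{31}$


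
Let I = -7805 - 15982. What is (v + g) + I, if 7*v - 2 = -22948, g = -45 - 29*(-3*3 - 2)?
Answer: -26791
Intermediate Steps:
g = 274 (g = -45 - 29*(-9 - 2) = -45 - 29*(-11) = -45 + 319 = 274)
v = -3278 (v = 2/7 + (1/7)*(-22948) = 2/7 - 22948/7 = -3278)
I = -23787
(v + g) + I = (-3278 + 274) - 23787 = -3004 - 23787 = -26791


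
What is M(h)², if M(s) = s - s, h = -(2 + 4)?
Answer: 0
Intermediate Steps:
h = -6 (h = -1*6 = -6)
M(s) = 0
M(h)² = 0² = 0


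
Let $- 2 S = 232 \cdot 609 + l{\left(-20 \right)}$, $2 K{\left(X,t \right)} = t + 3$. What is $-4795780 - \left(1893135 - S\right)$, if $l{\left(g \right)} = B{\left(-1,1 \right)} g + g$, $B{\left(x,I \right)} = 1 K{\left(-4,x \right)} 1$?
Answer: $-6759539$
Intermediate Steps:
$K{\left(X,t \right)} = \frac{3}{2} + \frac{t}{2}$ ($K{\left(X,t \right)} = \frac{t + 3}{2} = \frac{3 + t}{2} = \frac{3}{2} + \frac{t}{2}$)
$B{\left(x,I \right)} = \frac{3}{2} + \frac{x}{2}$ ($B{\left(x,I \right)} = 1 \left(\frac{3}{2} + \frac{x}{2}\right) 1 = \left(\frac{3}{2} + \frac{x}{2}\right) 1 = \frac{3}{2} + \frac{x}{2}$)
$l{\left(g \right)} = 2 g$ ($l{\left(g \right)} = \left(\frac{3}{2} + \frac{1}{2} \left(-1\right)\right) g + g = \left(\frac{3}{2} - \frac{1}{2}\right) g + g = 1 g + g = g + g = 2 g$)
$S = -70624$ ($S = - \frac{232 \cdot 609 + 2 \left(-20\right)}{2} = - \frac{141288 - 40}{2} = \left(- \frac{1}{2}\right) 141248 = -70624$)
$-4795780 - \left(1893135 - S\right) = -4795780 - \left(1893135 - -70624\right) = -4795780 - \left(1893135 + 70624\right) = -4795780 - 1963759 = -6759539$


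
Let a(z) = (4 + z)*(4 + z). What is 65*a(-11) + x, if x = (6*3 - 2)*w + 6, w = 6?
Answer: 3287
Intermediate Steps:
a(z) = (4 + z)²
x = 102 (x = (6*3 - 2)*6 + 6 = (18 - 2)*6 + 6 = 16*6 + 6 = 96 + 6 = 102)
65*a(-11) + x = 65*(4 - 11)² + 102 = 65*(-7)² + 102 = 65*49 + 102 = 3185 + 102 = 3287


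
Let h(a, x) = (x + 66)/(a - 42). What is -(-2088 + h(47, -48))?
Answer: 10422/5 ≈ 2084.4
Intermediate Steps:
h(a, x) = (66 + x)/(-42 + a)
-(-2088 + h(47, -48)) = -(-2088 + (66 - 48)/(-42 + 47)) = -(-2088 + 18/5) = -1*(-10422/5) = 10422/5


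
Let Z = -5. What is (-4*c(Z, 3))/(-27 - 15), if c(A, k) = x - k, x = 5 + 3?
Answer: 10/21 ≈ 0.47619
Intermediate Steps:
x = 8
c(A, k) = 8 - k
(-4*c(Z, 3))/(-27 - 15) = (-4*(8 - 1*3))/(-27 - 15) = -4*(8 - 3)/(-42) = -4*5*(-1/42) = -20*(-1/42) = 10/21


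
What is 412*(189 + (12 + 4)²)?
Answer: 183340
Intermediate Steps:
412*(189 + (12 + 4)²) = 412*(189 + 16²) = 412*(189 + 256) = 412*445 = 183340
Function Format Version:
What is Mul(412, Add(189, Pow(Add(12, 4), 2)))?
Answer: 183340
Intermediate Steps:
Mul(412, Add(189, Pow(Add(12, 4), 2))) = Mul(412, Add(189, Pow(16, 2))) = Mul(412, Add(189, 256)) = Mul(412, 445) = 183340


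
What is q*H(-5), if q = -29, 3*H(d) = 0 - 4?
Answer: 116/3 ≈ 38.667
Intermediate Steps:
H(d) = -4/3 (H(d) = (0 - 4)/3 = (1/3)*(-4) = -4/3)
q*H(-5) = -29*(-4/3) = 116/3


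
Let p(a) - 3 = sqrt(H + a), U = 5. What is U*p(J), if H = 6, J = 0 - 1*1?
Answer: 15 + 5*sqrt(5) ≈ 26.180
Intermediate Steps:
J = -1 (J = 0 - 1 = -1)
p(a) = 3 + sqrt(6 + a)
U*p(J) = 5*(3 + sqrt(6 - 1)) = 5*(3 + sqrt(5)) = 15 + 5*sqrt(5)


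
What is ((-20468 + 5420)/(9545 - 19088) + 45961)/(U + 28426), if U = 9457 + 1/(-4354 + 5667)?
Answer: 191969734541/158224148780 ≈ 1.2133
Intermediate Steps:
U = 12417042/1313 (U = 9457 + 1/1313 = 12417042/1313 ≈ 9457.0)
((-20468 + 5420)/(9545 - 19088) + 45961)/(U + 28426) = ((-20468 + 5420)/(9545 - 19088) + 45961)/(12417042/1313 + 28426) = (-15048/(-9543) + 45961)/(49740380/1313) = (-15048*(-1/9543) + 45961)*(1313/49740380) = (5016/3181 + 45961)*(1313/49740380) = (146206957/3181)*(1313/49740380) = 191969734541/158224148780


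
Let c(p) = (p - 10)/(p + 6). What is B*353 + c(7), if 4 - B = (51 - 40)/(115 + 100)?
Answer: 3895416/2795 ≈ 1393.7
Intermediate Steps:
c(p) = (-10 + p)/(6 + p)
B = 849/215 (B = 4 - (51 - 40)/(115 + 100) = 4 - 11/215 = 849/215 ≈ 3.9488)
B*353 + c(7) = (849/215)*353 + (-10 + 7)/(6 + 7) = 299697/215 - 3/13 = 3895416/2795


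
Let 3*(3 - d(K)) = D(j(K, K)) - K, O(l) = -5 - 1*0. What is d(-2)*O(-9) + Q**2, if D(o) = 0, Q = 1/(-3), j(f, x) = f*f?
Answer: -104/9 ≈ -11.556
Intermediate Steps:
j(f, x) = f**2
Q = -1/3 (Q = 1*(-1/3) = -1/3 ≈ -0.33333)
O(l) = -5 (O(l) = -5 + 0 = -5)
d(K) = 3 + K/3 (d(K) = 3 - (0 - K)/3 = 3 - (-1)*K/3 = 3 + K/3)
d(-2)*O(-9) + Q**2 = (3 + (1/3)*(-2))*(-5) + (-1/3)**2 = (3 - 2/3)*(-5) + 1/9 = (7/3)*(-5) + 1/9 = -35/3 + 1/9 = -104/9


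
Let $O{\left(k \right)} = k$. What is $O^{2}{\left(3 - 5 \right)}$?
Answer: $4$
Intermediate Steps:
$O^{2}{\left(3 - 5 \right)} = \left(3 - 5\right)^{2} = \left(-2\right)^{2} = 4$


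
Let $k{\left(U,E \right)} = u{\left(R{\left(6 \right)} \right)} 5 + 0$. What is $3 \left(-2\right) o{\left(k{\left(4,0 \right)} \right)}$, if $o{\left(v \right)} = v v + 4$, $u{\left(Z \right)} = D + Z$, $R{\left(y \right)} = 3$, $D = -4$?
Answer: $-174$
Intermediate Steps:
$u{\left(Z \right)} = -4 + Z$
$k{\left(U,E \right)} = -5$ ($k{\left(U,E \right)} = \left(-4 + 3\right) 5 + 0 = \left(-1\right) 5 + 0 = -5 + 0 = -5$)
$o{\left(v \right)} = 4 + v^{2}$ ($o{\left(v \right)} = v^{2} + 4 = 4 + v^{2}$)
$3 \left(-2\right) o{\left(k{\left(4,0 \right)} \right)} = 3 \left(-2\right) \left(4 + \left(-5\right)^{2}\right) = - 6 \left(4 + 25\right) = \left(-6\right) 29 = -174$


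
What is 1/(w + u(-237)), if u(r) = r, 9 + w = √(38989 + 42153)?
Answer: 123/10313 + √81142/20626 ≈ 0.025737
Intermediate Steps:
w = -9 + √81142 (w = -9 + √(38989 + 42153) = -9 + √81142 ≈ 275.85)
1/(w + u(-237)) = 1/((-9 + √81142) - 237) = 1/(-246 + √81142)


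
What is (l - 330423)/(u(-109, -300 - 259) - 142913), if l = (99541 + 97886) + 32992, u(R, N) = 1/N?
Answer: 13975559/19972092 ≈ 0.69975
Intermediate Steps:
l = 230419 (l = 197427 + 32992 = 230419)
(l - 330423)/(u(-109, -300 - 259) - 142913) = (230419 - 330423)/(1/(-300 - 259) - 142913) = -100004/(1/(-559) - 142913) = -100004/(-1/559 - 142913) = -100004/(-79888368/559) = -100004*(-559/79888368) = 13975559/19972092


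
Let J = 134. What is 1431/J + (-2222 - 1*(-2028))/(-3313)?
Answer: 4766899/443942 ≈ 10.738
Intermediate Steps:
1431/J + (-2222 - 1*(-2028))/(-3313) = 1431/134 + (-2222 - 1*(-2028))/(-3313) = 1431*(1/134) + (-2222 + 2028)*(-1/3313) = 1431/134 - 194*(-1/3313) = 1431/134 + 194/3313 = 4766899/443942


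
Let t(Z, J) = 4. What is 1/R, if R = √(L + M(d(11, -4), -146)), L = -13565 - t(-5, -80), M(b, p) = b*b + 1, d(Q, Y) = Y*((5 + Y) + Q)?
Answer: -I*√11/352 ≈ -0.0094222*I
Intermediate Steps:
d(Q, Y) = Y*(5 + Q + Y)
M(b, p) = 1 + b² (M(b, p) = b² + 1 = 1 + b²)
L = -13569 (L = -13565 - 1*4 = -13565 - 4 = -13569)
R = 32*I*√11 (R = √(-13569 + (1 + (-4*(5 + 11 - 4))²)) = √(-13569 + (1 + (-4*12)²)) = √(-13569 + (1 + (-48)²)) = √(-13569 + (1 + 2304)) = √(-13569 + 2305) = √(-11264) = 32*I*√11 ≈ 106.13*I)
1/R = 1/(32*I*√11) = -I*√11/352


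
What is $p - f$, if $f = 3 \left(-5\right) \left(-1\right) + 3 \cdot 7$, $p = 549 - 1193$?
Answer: $-680$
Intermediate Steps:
$p = -644$ ($p = 549 - 1193 = -644$)
$f = 36$ ($f = \left(-15\right) \left(-1\right) + 21 = 15 + 21 = 36$)
$p - f = -644 - 36 = -680$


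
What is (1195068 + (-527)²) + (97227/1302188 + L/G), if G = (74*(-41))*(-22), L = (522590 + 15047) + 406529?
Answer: 864962570663759/587286788 ≈ 1.4728e+6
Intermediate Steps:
L = 944166 (L = 537637 + 406529 = 944166)
G = 66748 (G = -3034*(-22) = 66748)
(1195068 + (-527)²) + (97227/1302188 + L/G) = (1195068 + (-527)²) + (97227/1302188 + 944166/66748) = (1195068 + 277729) + (97227*(1/1302188) + 944166*(1/66748)) = 1472797 + (97227/1302188 + 12759/902) = 1472797 + 8351157723/587286788 = 864962570663759/587286788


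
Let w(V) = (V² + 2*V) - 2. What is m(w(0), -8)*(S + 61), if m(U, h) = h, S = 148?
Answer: -1672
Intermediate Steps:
w(V) = -2 + V² + 2*V
m(w(0), -8)*(S + 61) = -8*(148 + 61) = -8*209 = -1672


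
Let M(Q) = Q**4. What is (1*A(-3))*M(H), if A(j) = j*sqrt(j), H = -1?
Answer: -3*I*sqrt(3) ≈ -5.1962*I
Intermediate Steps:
A(j) = j**(3/2)
(1*A(-3))*M(H) = (1*(-3)**(3/2))*(-1)**4 = (1*(-3*I*sqrt(3)))*1 = -3*I*sqrt(3)*1 = -3*I*sqrt(3)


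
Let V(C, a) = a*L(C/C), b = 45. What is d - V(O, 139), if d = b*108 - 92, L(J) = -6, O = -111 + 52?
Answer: 5602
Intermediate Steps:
O = -59
V(C, a) = -6*a (V(C, a) = a*(-6) = -6*a)
d = 4768 (d = 45*108 - 92 = 4860 - 92 = 4768)
d - V(O, 139) = 4768 - (-6)*139 = 4768 - 1*(-834) = 4768 + 834 = 5602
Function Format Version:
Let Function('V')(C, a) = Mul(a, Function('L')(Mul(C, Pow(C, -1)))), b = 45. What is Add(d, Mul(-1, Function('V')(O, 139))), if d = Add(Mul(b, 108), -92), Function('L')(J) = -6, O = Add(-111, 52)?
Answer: 5602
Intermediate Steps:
O = -59
Function('V')(C, a) = Mul(-6, a) (Function('V')(C, a) = Mul(a, -6) = Mul(-6, a))
d = 4768 (d = Add(Mul(45, 108), -92) = Add(4860, -92) = 4768)
Add(d, Mul(-1, Function('V')(O, 139))) = Add(4768, Mul(-1, Mul(-6, 139))) = Add(4768, Mul(-1, -834)) = Add(4768, 834) = 5602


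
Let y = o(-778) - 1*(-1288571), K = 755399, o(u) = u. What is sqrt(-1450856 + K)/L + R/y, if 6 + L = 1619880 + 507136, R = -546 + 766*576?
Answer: 440670/1287793 + 21*I*sqrt(1577)/2127010 ≈ 0.34219 + 0.00039207*I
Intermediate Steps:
R = 440670 (R = -546 + 441216 = 440670)
L = 2127010 (L = -6 + (1619880 + 507136) = -6 + 2127016 = 2127010)
y = 1287793 (y = -778 - 1*(-1288571) = -778 + 1288571 = 1287793)
sqrt(-1450856 + K)/L + R/y = sqrt(-1450856 + 755399)/2127010 + 440670/1287793 = sqrt(-695457)*(1/2127010) + 440670*(1/1287793) = (21*I*sqrt(1577))*(1/2127010) + 440670/1287793 = 21*I*sqrt(1577)/2127010 + 440670/1287793 = 440670/1287793 + 21*I*sqrt(1577)/2127010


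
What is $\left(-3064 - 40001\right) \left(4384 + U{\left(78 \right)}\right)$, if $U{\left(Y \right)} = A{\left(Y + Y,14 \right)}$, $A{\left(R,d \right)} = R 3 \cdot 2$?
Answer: $-229105800$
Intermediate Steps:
$A{\left(R,d \right)} = 6 R$ ($A{\left(R,d \right)} = 3 R 2 = 6 R$)
$U{\left(Y \right)} = 12 Y$ ($U{\left(Y \right)} = 6 \left(Y + Y\right) = 6 \cdot 2 Y = 12 Y$)
$\left(-3064 - 40001\right) \left(4384 + U{\left(78 \right)}\right) = \left(-3064 - 40001\right) \left(4384 + 12 \cdot 78\right) = - 43065 \left(4384 + 936\right) = \left(-43065\right) 5320 = -229105800$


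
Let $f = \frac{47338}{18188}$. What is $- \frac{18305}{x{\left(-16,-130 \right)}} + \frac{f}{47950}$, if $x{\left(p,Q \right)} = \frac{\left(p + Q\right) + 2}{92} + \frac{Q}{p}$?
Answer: $- \frac{1468693284707517}{526321161100} \approx -2790.5$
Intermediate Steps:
$x{\left(p,Q \right)} = \frac{1}{46} + \frac{Q}{92} + \frac{p}{92} + \frac{Q}{p}$ ($x{\left(p,Q \right)} = \left(\left(Q + p\right) + 2\right) \frac{1}{92} + \frac{Q}{p} = \left(2 + Q + p\right) \frac{1}{92} + \frac{Q}{p} = \left(\frac{1}{46} + \frac{Q}{92} + \frac{p}{92}\right) + \frac{Q}{p} = \frac{1}{46} + \frac{Q}{92} + \frac{p}{92} + \frac{Q}{p}$)
$f = \frac{23669}{9094}$ ($f = 47338 \cdot \frac{1}{18188} = \frac{23669}{9094} \approx 2.6027$)
$- \frac{18305}{x{\left(-16,-130 \right)}} + \frac{f}{47950} = - \frac{18305}{\frac{1}{-16} \left(-130 + \frac{1}{92} \left(-16\right) \left(2 - 130 - 16\right)\right)} + \frac{23669}{9094 \cdot 47950} = - \frac{18305}{\left(- \frac{1}{16}\right) \left(-130 + \frac{1}{92} \left(-16\right) \left(-144\right)\right)} + \frac{23669}{9094} \cdot \frac{1}{47950} = - \frac{18305}{\left(- \frac{1}{16}\right) \left(-130 + \frac{576}{23}\right)} + \frac{23669}{436057300} = - \frac{18305}{\left(- \frac{1}{16}\right) \left(- \frac{2414}{23}\right)} + \frac{23669}{436057300} = - \frac{18305}{\frac{1207}{184}} + \frac{23669}{436057300} = \left(-18305\right) \frac{184}{1207} + \frac{23669}{436057300} = - \frac{3368120}{1207} + \frac{23669}{436057300} = - \frac{1468693284707517}{526321161100}$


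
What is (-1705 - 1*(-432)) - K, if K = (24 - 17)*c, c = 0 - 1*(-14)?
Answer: -1371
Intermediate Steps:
c = 14 (c = 0 + 14 = 14)
K = 98 (K = (24 - 17)*14 = 7*14 = 98)
(-1705 - 1*(-432)) - K = (-1705 - 1*(-432)) - 1*98 = (-1705 + 432) - 98 = -1273 - 98 = -1371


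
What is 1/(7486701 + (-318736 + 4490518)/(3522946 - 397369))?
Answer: 1041859/7800088207753 ≈ 1.3357e-7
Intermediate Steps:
1/(7486701 + (-318736 + 4490518)/(3522946 - 397369)) = 1/(7486701 + 4171782/3125577) = 1/(7486701 + 4171782*(1/3125577)) = 1/(7486701 + 1390594/1041859) = 1/(7800088207753/1041859) = 1041859/7800088207753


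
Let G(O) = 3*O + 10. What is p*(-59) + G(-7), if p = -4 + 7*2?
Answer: -601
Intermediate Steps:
p = 10 (p = -4 + 14 = 10)
G(O) = 10 + 3*O
p*(-59) + G(-7) = 10*(-59) + (10 + 3*(-7)) = -590 + (10 - 21) = -590 - 11 = -601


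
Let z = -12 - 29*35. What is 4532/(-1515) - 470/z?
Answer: -3942314/1555905 ≈ -2.5338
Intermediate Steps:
z = -1027 (z = -12 - 1015 = -1027)
4532/(-1515) - 470/z = 4532/(-1515) - 470/(-1027) = 4532*(-1/1515) - 470*(-1/1027) = -4532/1515 + 470/1027 = -3942314/1555905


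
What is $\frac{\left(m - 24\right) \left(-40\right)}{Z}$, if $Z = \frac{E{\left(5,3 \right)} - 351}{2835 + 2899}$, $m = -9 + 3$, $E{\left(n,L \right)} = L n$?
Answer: $- \frac{143350}{7} \approx -20479.0$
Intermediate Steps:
$m = -6$
$Z = - \frac{168}{2867}$ ($Z = \frac{3 \cdot 5 - 351}{2835 + 2899} = \frac{15 - 351}{5734} = \left(-336\right) \frac{1}{5734} = - \frac{168}{2867} \approx -0.058598$)
$\frac{\left(m - 24\right) \left(-40\right)}{Z} = \frac{\left(-6 - 24\right) \left(-40\right)}{- \frac{168}{2867}} = \left(-6 - 24\right) \left(-40\right) \left(- \frac{2867}{168}\right) = \left(-30\right) \left(-40\right) \left(- \frac{2867}{168}\right) = 1200 \left(- \frac{2867}{168}\right) = - \frac{143350}{7}$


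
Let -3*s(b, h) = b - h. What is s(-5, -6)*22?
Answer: -22/3 ≈ -7.3333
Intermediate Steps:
s(b, h) = -b/3 + h/3 (s(b, h) = -(b - h)/3 = -b/3 + h/3)
s(-5, -6)*22 = (-⅓*(-5) + (⅓)*(-6))*22 = (5/3 - 2)*22 = -⅓*22 = -22/3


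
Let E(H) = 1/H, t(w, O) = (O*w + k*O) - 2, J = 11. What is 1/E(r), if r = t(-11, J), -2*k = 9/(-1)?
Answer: -147/2 ≈ -73.500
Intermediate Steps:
k = 9/2 (k = -9/(2*(-1)) = -9*(-1)/2 = -1/2*(-9) = 9/2 ≈ 4.5000)
t(w, O) = -2 + 9*O/2 + O*w (t(w, O) = (O*w + 9*O/2) - 2 = (9*O/2 + O*w) - 2 = -2 + 9*O/2 + O*w)
r = -147/2 (r = -2 + (9/2)*11 + 11*(-11) = -2 + 99/2 - 121 = -147/2 ≈ -73.500)
1/E(r) = 1/(1/(-147/2)) = 1/(-2/147) = -147/2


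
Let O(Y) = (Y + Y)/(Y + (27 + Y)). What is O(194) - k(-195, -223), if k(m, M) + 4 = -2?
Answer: 2878/415 ≈ 6.9349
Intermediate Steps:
k(m, M) = -6 (k(m, M) = -4 - 2 = -6)
O(Y) = 2*Y/(27 + 2*Y) (O(Y) = (2*Y)/(27 + 2*Y) = 2*Y/(27 + 2*Y))
O(194) - k(-195, -223) = 2*194/(27 + 2*194) - 1*(-6) = 2*194/(27 + 388) + 6 = 2*194/415 + 6 = 2*194*(1/415) + 6 = 388/415 + 6 = 2878/415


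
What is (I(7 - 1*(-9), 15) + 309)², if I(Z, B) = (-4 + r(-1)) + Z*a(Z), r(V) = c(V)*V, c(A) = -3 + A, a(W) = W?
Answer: 319225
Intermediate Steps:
r(V) = V*(-3 + V) (r(V) = (-3 + V)*V = V*(-3 + V))
I(Z, B) = Z² (I(Z, B) = (-4 - (-3 - 1)) + Z*Z = (-4 - 1*(-4)) + Z² = (-4 + 4) + Z² = 0 + Z² = Z²)
(I(7 - 1*(-9), 15) + 309)² = ((7 - 1*(-9))² + 309)² = ((7 + 9)² + 309)² = (16² + 309)² = (256 + 309)² = 565² = 319225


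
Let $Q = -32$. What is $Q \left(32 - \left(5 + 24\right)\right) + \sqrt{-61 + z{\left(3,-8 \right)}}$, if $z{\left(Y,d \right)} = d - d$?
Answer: $-96 + i \sqrt{61} \approx -96.0 + 7.8102 i$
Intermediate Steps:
$z{\left(Y,d \right)} = 0$
$Q \left(32 - \left(5 + 24\right)\right) + \sqrt{-61 + z{\left(3,-8 \right)}} = - 32 \left(32 - \left(5 + 24\right)\right) + \sqrt{-61 + 0} = - 32 \left(32 - 29\right) + \sqrt{-61} = - 32 \left(32 - 29\right) + i \sqrt{61} = \left(-32\right) 3 + i \sqrt{61} = -96 + i \sqrt{61}$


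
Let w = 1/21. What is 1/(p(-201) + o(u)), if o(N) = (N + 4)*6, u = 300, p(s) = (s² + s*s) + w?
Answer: 21/1735147 ≈ 1.2103e-5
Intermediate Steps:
w = 1/21 ≈ 0.047619
p(s) = 1/21 + 2*s² (p(s) = (s² + s*s) + 1/21 = (s² + s²) + 1/21 = 2*s² + 1/21 = 1/21 + 2*s²)
o(N) = 24 + 6*N (o(N) = (4 + N)*6 = 24 + 6*N)
1/(p(-201) + o(u)) = 1/((1/21 + 2*(-201)²) + (24 + 6*300)) = 1/((1/21 + 2*40401) + (24 + 1800)) = 1/((1/21 + 80802) + 1824) = 1/(1696843/21 + 1824) = 1/(1735147/21) = 21/1735147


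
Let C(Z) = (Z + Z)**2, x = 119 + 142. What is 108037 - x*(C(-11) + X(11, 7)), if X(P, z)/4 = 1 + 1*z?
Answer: -26639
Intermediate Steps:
x = 261
X(P, z) = 4 + 4*z (X(P, z) = 4*(1 + 1*z) = 4*(1 + z) = 4 + 4*z)
C(Z) = 4*Z**2 (C(Z) = (2*Z)**2 = 4*Z**2)
108037 - x*(C(-11) + X(11, 7)) = 108037 - 261*(4*(-11)**2 + (4 + 4*7)) = 108037 - 261*(4*121 + (4 + 28)) = 108037 - 261*(484 + 32) = 108037 - 261*516 = 108037 - 1*134676 = 108037 - 134676 = -26639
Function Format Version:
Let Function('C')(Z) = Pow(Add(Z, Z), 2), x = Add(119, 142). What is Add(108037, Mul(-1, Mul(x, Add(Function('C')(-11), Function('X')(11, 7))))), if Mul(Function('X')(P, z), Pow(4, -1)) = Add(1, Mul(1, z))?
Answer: -26639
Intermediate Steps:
x = 261
Function('X')(P, z) = Add(4, Mul(4, z)) (Function('X')(P, z) = Mul(4, Add(1, Mul(1, z))) = Mul(4, Add(1, z)) = Add(4, Mul(4, z)))
Function('C')(Z) = Mul(4, Pow(Z, 2)) (Function('C')(Z) = Pow(Mul(2, Z), 2) = Mul(4, Pow(Z, 2)))
Add(108037, Mul(-1, Mul(x, Add(Function('C')(-11), Function('X')(11, 7))))) = Add(108037, Mul(-1, Mul(261, Add(Mul(4, Pow(-11, 2)), Add(4, Mul(4, 7)))))) = Add(108037, Mul(-1, Mul(261, Add(Mul(4, 121), Add(4, 28))))) = Add(108037, Mul(-1, Mul(261, Add(484, 32)))) = Add(108037, Mul(-1, Mul(261, 516))) = Add(108037, Mul(-1, 134676)) = Add(108037, -134676) = -26639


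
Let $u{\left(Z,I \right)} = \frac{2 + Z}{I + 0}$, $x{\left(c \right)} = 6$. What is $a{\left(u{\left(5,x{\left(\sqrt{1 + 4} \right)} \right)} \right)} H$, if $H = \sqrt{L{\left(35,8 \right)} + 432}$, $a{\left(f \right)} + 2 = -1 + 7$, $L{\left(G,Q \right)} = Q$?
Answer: $8 \sqrt{110} \approx 83.905$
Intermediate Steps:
$u{\left(Z,I \right)} = \frac{2 + Z}{I}$
$a{\left(f \right)} = 4$ ($a{\left(f \right)} = -2 + \left(-1 + 7\right) = -2 + 6 = 4$)
$H = 2 \sqrt{110}$ ($H = \sqrt{8 + 432} = \sqrt{440} = 2 \sqrt{110} \approx 20.976$)
$a{\left(u{\left(5,x{\left(\sqrt{1 + 4} \right)} \right)} \right)} H = 4 \cdot 2 \sqrt{110} = 8 \sqrt{110}$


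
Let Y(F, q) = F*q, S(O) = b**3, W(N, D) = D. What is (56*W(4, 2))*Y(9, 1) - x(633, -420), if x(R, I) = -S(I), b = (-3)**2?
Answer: 1737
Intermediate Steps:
b = 9
S(O) = 729 (S(O) = 9**3 = 729)
x(R, I) = -729 (x(R, I) = -1*729 = -729)
(56*W(4, 2))*Y(9, 1) - x(633, -420) = (56*2)*(9*1) - 1*(-729) = 112*9 + 729 = 1008 + 729 = 1737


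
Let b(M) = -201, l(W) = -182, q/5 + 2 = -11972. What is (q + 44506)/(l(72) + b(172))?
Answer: 15364/383 ≈ 40.115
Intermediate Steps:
q = -59870 (q = -10 + 5*(-11972) = -10 - 59860 = -59870)
(q + 44506)/(l(72) + b(172)) = (-59870 + 44506)/(-182 - 201) = -15364/(-383) = -15364*(-1/383) = 15364/383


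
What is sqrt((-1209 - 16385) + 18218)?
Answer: 4*sqrt(39) ≈ 24.980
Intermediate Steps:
sqrt((-1209 - 16385) + 18218) = sqrt(-17594 + 18218) = sqrt(624) = 4*sqrt(39)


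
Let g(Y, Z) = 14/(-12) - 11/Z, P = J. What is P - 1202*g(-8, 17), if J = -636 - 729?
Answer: 41570/51 ≈ 815.10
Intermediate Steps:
J = -1365
P = -1365
g(Y, Z) = -7/6 - 11/Z (g(Y, Z) = 14*(-1/12) - 11/Z = -7/6 - 11/Z)
P - 1202*g(-8, 17) = -1365 - 1202*(-7/6 - 11/17) = -1365 - 1202*(-185/102) = -1365 + 111185/51 = 41570/51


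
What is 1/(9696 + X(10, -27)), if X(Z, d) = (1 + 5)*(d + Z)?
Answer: 1/9594 ≈ 0.00010423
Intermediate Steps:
X(Z, d) = 6*Z + 6*d (X(Z, d) = 6*(Z + d) = 6*Z + 6*d)
1/(9696 + X(10, -27)) = 1/(9696 + (6*10 + 6*(-27))) = 1/(9696 + (60 - 162)) = 1/(9696 - 102) = 1/9594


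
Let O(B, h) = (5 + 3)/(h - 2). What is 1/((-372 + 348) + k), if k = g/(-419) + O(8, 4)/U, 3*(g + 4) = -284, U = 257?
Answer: -323049/7672076 ≈ -0.042107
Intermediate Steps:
g = -296/3 (g = -4 + (1/3)*(-284) = -4 - 284/3 = -296/3 ≈ -98.667)
O(B, h) = 8/(-2 + h)
k = 81100/323049 (k = -296/3/(-419) + (8/(-2 + 4))/257 = -296/3*(-1/419) + (8/2)*(1/257) = 296/1257 + (8*(1/2))*(1/257) = 296/1257 + 4*(1/257) = 296/1257 + 4/257 = 81100/323049 ≈ 0.25105)
1/((-372 + 348) + k) = 1/((-372 + 348) + 81100/323049) = 1/(-24 + 81100/323049) = 1/(-7672076/323049) = -323049/7672076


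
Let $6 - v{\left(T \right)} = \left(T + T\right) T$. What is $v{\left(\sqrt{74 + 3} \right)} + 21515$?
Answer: $21367$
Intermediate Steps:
$v{\left(T \right)} = 6 - 2 T^{2}$ ($v{\left(T \right)} = 6 - \left(T + T\right) T = 6 - 2 T T = 6 - 2 T^{2}$)
$v{\left(\sqrt{74 + 3} \right)} + 21515 = \left(6 - 2 \left(\sqrt{74 + 3}\right)^{2}\right) + 21515 = \left(6 - 2 \left(\sqrt{77}\right)^{2}\right) + 21515 = \left(6 - 154\right) + 21515 = -148 + 21515 = 21367$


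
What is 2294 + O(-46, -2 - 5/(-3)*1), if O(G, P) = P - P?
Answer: 2294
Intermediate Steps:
O(G, P) = 0
2294 + O(-46, -2 - 5/(-3)*1) = 2294 + 0 = 2294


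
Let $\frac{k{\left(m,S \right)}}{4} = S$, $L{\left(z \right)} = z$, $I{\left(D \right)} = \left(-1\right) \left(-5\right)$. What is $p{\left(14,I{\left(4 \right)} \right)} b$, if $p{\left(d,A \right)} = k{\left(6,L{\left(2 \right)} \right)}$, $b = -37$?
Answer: $-296$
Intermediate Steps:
$I{\left(D \right)} = 5$
$k{\left(m,S \right)} = 4 S$
$p{\left(d,A \right)} = 8$ ($p{\left(d,A \right)} = 4 \cdot 2 = 8$)
$p{\left(14,I{\left(4 \right)} \right)} b = 8 \left(-37\right) = -296$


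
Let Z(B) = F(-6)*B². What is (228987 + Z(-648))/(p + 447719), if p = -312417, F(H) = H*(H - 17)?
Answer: 58175739/135302 ≈ 429.97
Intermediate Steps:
F(H) = H*(-17 + H)
Z(B) = 138*B² (Z(B) = (-6*(-17 - 6))*B² = (-6*(-23))*B² = 138*B²)
(228987 + Z(-648))/(p + 447719) = (228987 + 138*(-648)²)/(-312417 + 447719) = (228987 + 138*419904)/135302 = (228987 + 57946752)*(1/135302) = 58175739*(1/135302) = 58175739/135302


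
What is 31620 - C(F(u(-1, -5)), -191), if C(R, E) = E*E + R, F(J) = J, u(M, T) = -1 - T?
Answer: -4865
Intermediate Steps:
C(R, E) = R + E² (C(R, E) = E² + R = R + E²)
31620 - C(F(u(-1, -5)), -191) = 31620 - ((-1 - 1*(-5)) + (-191)²) = 31620 - ((-1 + 5) + 36481) = 31620 - (4 + 36481) = 31620 - 1*36485 = 31620 - 36485 = -4865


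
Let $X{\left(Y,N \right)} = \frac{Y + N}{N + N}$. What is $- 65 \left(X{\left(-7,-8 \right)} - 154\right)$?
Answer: $\frac{159185}{16} \approx 9949.1$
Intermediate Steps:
$X{\left(Y,N \right)} = \frac{N + Y}{2 N}$
$- 65 \left(X{\left(-7,-8 \right)} - 154\right) = - 65 \left(\frac{-8 - 7}{2 \left(-8\right)} - 154\right) = - 65 \left(\frac{1}{2} \left(- \frac{1}{8}\right) \left(-15\right) - 154\right) = - 65 \left(\frac{15}{16} - 154\right) = \left(-65\right) \left(- \frac{2449}{16}\right) = \frac{159185}{16}$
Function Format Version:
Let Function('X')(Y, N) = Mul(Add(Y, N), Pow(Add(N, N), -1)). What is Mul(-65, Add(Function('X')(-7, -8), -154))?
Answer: Rational(159185, 16) ≈ 9949.1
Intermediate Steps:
Function('X')(Y, N) = Mul(Rational(1, 2), Pow(N, -1), Add(N, Y)) (Function('X')(Y, N) = Mul(Add(N, Y), Pow(Mul(2, N), -1)) = Mul(Add(N, Y), Mul(Rational(1, 2), Pow(N, -1))) = Mul(Rational(1, 2), Pow(N, -1), Add(N, Y)))
Mul(-65, Add(Function('X')(-7, -8), -154)) = Mul(-65, Add(Mul(Rational(1, 2), Pow(-8, -1), Add(-8, -7)), -154)) = Mul(-65, Add(Mul(Rational(1, 2), Rational(-1, 8), -15), -154)) = Mul(-65, Add(Rational(15, 16), -154)) = Mul(-65, Rational(-2449, 16)) = Rational(159185, 16)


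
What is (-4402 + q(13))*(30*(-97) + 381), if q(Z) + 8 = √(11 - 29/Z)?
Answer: 11152890 - 2529*√1482/13 ≈ 1.1145e+7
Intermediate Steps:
q(Z) = -8 + √(11 - 29/Z)
(-4402 + q(13))*(30*(-97) + 381) = (-4402 + (-8 + √(11 - 29/13)))*(30*(-97) + 381) = (-4402 + (-8 + √(11 - 29*1/13)))*(-2910 + 381) = (-4402 + (-8 + √(11 - 29/13)))*(-2529) = (-4402 + (-8 + √(114/13)))*(-2529) = (-4402 + (-8 + √1482/13))*(-2529) = (-4410 + √1482/13)*(-2529) = 11152890 - 2529*√1482/13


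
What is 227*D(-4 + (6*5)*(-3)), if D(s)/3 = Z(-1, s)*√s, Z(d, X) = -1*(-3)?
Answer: 2043*I*√94 ≈ 19808.0*I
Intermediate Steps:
Z(d, X) = 3
D(s) = 9*√s (D(s) = 3*(3*√s) = 9*√s)
227*D(-4 + (6*5)*(-3)) = 227*(9*√(-4 + (6*5)*(-3))) = 227*(9*√(-4 + 30*(-3))) = 227*(9*√(-4 - 90)) = 227*(9*√(-94)) = 227*(9*(I*√94)) = 227*(9*I*√94) = 2043*I*√94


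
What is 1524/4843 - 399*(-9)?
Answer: 17392737/4843 ≈ 3591.3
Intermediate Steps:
1524/4843 - 399*(-9) = 1524*(1/4843) + 3591 = 1524/4843 + 3591 = 17392737/4843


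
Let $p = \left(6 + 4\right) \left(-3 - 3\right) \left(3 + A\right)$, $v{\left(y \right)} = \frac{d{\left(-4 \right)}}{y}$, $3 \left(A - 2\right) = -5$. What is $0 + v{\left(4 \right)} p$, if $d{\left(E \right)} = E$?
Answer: $200$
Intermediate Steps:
$A = \frac{1}{3}$ ($A = 2 + \frac{1}{3} \left(-5\right) = 2 - \frac{5}{3} = \frac{1}{3} \approx 0.33333$)
$v{\left(y \right)} = - \frac{4}{y}$
$p = -200$ ($p = \left(6 + 4\right) \left(-3 - 3\right) \left(3 + \frac{1}{3}\right) = 10 \left(-6\right) \frac{10}{3} = \left(-60\right) \frac{10}{3} = -200$)
$0 + v{\left(4 \right)} p = 0 + - \frac{4}{4} \left(-200\right) = 0 + \left(-4\right) \frac{1}{4} \left(-200\right) = 0 - -200 = 0 + 200 = 200$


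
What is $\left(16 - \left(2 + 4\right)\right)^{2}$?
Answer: $100$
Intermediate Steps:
$\left(16 - \left(2 + 4\right)\right)^{2} = \left(16 - 6\right)^{2} = 10^{2} = 100$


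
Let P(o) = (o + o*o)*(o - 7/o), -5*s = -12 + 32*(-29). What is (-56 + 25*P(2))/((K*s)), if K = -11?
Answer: 281/2068 ≈ 0.13588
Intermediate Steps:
s = 188 (s = -(-12 + 32*(-29))/5 = -(-12 - 928)/5 = -1/5*(-940) = 188)
P(o) = (o + o**2)*(o - 7/o)
(-56 + 25*P(2))/((K*s)) = (-56 + 25*(-7 + 2**2 + 2**3 - 7*2))/((-11*188)) = (-56 + 25*(-7 + 4 + 8 - 14))/(-2068) = (-56 + 25*(-9))*(-1/2068) = (-56 - 225)*(-1/2068) = -281*(-1/2068) = 281/2068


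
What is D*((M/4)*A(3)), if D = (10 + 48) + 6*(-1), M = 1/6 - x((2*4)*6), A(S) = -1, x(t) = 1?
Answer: 65/6 ≈ 10.833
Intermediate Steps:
M = -⅚ (M = 1/6 - 1*1 = ⅙ - 1 = -⅚ ≈ -0.83333)
D = 52 (D = 58 - 6 = 52)
D*((M/4)*A(3)) = 52*(-⅚/4*(-1)) = 52*(-⅚*¼*(-1)) = 52*(-5/24*(-1)) = 52*(5/24) = 65/6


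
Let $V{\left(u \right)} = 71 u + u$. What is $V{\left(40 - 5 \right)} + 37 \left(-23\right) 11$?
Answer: $-6841$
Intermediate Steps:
$V{\left(u \right)} = 72 u$
$V{\left(40 - 5 \right)} + 37 \left(-23\right) 11 = 72 \left(40 - 5\right) + 37 \left(-23\right) 11 = 72 \cdot 35 - 9361 = 2520 - 9361 = -6841$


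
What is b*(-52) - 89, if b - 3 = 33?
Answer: -1961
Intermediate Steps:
b = 36 (b = 3 + 33 = 36)
b*(-52) - 89 = 36*(-52) - 89 = -1872 - 89 = -1961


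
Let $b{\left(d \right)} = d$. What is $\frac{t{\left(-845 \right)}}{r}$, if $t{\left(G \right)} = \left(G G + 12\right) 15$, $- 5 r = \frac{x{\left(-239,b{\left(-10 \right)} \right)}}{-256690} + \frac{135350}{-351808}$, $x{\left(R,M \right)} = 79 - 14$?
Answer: $\frac{241805761906178400}{1738292951} \approx 1.3911 \cdot 10^{8}$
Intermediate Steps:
$x{\left(R,M \right)} = 65$
$r = \frac{1738292951}{22576398880}$ ($r = - \frac{\frac{65}{-256690} + \frac{135350}{-351808}}{5} = - \frac{65 \left(- \frac{1}{256690}\right) + 135350 \left(- \frac{1}{351808}\right)}{5} = - \frac{- \frac{13}{51338} - \frac{67675}{175904}}{5} = \left(- \frac{1}{5}\right) \left(- \frac{1738292951}{4515279776}\right) = \frac{1738292951}{22576398880} \approx 0.076996$)
$t{\left(G \right)} = 180 + 15 G^{2}$ ($t{\left(G \right)} = \left(G^{2} + 12\right) 15 = \left(12 + G^{2}\right) 15 = 180 + 15 G^{2}$)
$\frac{t{\left(-845 \right)}}{r} = \frac{180 + 15 \left(-845\right)^{2}}{\frac{1738292951}{22576398880}} = \left(180 + 15 \cdot 714025\right) \frac{22576398880}{1738292951} = \left(180 + 10710375\right) \frac{22576398880}{1738292951} = 10710555 \cdot \frac{22576398880}{1738292951} = \frac{241805761906178400}{1738292951}$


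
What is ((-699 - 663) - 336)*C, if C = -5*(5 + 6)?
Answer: 93390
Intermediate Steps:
C = -55 (C = -5*11 = -55)
((-699 - 663) - 336)*C = ((-699 - 663) - 336)*(-55) = (-1362 - 336)*(-55) = -1698*(-55) = 93390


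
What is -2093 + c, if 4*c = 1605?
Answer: -6767/4 ≈ -1691.8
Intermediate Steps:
c = 1605/4 (c = (1/4)*1605 = 1605/4 ≈ 401.25)
-2093 + c = -2093 + 1605/4 = -6767/4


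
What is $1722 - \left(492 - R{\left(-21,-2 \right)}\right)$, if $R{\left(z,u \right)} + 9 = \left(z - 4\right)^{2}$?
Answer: $1846$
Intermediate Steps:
$R{\left(z,u \right)} = -9 + \left(-4 + z\right)^{2}$ ($R{\left(z,u \right)} = -9 + \left(z - 4\right)^{2} = -9 + \left(-4 + z\right)^{2}$)
$1722 - \left(492 - R{\left(-21,-2 \right)}\right) = 1722 - \left(492 - \left(-9 + \left(-4 - 21\right)^{2}\right)\right) = 1722 - \left(492 - \left(-9 + \left(-25\right)^{2}\right)\right) = 1722 - \left(492 - \left(-9 + 625\right)\right) = 1722 - \left(492 - 616\right) = 1722 - -124 = 1722 + 124 = 1846$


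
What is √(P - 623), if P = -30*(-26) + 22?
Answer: √179 ≈ 13.379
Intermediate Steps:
P = 802 (P = 780 + 22 = 802)
√(P - 623) = √(802 - 623) = √179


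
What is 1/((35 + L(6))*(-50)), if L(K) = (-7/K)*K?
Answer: -1/1400 ≈ -0.00071429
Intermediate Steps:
L(K) = -7
1/((35 + L(6))*(-50)) = 1/((35 - 7)*(-50)) = 1/(28*(-50)) = 1/(-1400) = -1/1400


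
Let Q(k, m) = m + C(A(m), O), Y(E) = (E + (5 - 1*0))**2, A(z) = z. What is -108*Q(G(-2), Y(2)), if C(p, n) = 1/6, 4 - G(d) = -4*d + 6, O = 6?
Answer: -5310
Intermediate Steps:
G(d) = -2 + 4*d (G(d) = 4 - (-4*d + 6) = 4 - (6 - 4*d) = 4 + (-6 + 4*d) = -2 + 4*d)
C(p, n) = 1/6
Y(E) = (5 + E)**2 (Y(E) = (E + (5 + 0))**2 = (E + 5)**2 = (5 + E)**2)
Q(k, m) = 1/6 + m (Q(k, m) = m + 1/6 = 1/6 + m)
-108*Q(G(-2), Y(2)) = -108*(1/6 + (5 + 2)**2) = -108*(1/6 + 7**2) = -108*(1/6 + 49) = -108*295/6 = -5310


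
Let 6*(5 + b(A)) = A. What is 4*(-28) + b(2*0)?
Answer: -117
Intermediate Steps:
b(A) = -5 + A/6
4*(-28) + b(2*0) = 4*(-28) + (-5 + (2*0)/6) = -112 + (-5 + (⅙)*0) = -112 + (-5 + 0) = -112 - 5 = -117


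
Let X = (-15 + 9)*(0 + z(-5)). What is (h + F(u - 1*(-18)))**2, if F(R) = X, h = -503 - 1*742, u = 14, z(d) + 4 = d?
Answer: 1418481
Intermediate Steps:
z(d) = -4 + d
h = -1245 (h = -503 - 742 = -1245)
X = 54 (X = (-15 + 9)*(0 + (-4 - 5)) = -6*(0 - 9) = -6*(-9) = 54)
F(R) = 54
(h + F(u - 1*(-18)))**2 = (-1245 + 54)**2 = (-1191)**2 = 1418481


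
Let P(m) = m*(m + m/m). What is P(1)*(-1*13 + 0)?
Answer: -26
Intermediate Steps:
P(m) = m*(1 + m) (P(m) = m*(m + 1) = m*(1 + m))
P(1)*(-1*13 + 0) = (1*(1 + 1))*(-1*13 + 0) = (1*2)*(-13 + 0) = 2*(-13) = -26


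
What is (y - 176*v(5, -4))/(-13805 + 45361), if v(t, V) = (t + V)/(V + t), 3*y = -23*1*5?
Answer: -643/94668 ≈ -0.0067922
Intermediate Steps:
y = -115/3 (y = (-23*1*5)/3 = (-23*5)/3 = (⅓)*(-115) = -115/3 ≈ -38.333)
v(t, V) = 1 (v(t, V) = (V + t)/(V + t) = 1)
(y - 176*v(5, -4))/(-13805 + 45361) = (-115/3 - 176*1)/(-13805 + 45361) = (-115/3 - 176)/31556 = -643/3*1/31556 = -643/94668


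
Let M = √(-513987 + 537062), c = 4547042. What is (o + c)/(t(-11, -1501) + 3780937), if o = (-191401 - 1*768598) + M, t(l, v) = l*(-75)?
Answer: 3587043/3781762 + 5*√923/3781762 ≈ 0.94855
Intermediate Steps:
M = 5*√923 (M = √23075 = 5*√923 ≈ 151.90)
t(l, v) = -75*l
o = -959999 + 5*√923 (o = (-191401 - 1*768598) + 5*√923 = (-191401 - 768598) + 5*√923 = -959999 + 5*√923 ≈ -9.5985e+5)
(o + c)/(t(-11, -1501) + 3780937) = ((-959999 + 5*√923) + 4547042)/(-75*(-11) + 3780937) = (3587043 + 5*√923)/(825 + 3780937) = (3587043 + 5*√923)/3781762 = (3587043 + 5*√923)*(1/3781762) = 3587043/3781762 + 5*√923/3781762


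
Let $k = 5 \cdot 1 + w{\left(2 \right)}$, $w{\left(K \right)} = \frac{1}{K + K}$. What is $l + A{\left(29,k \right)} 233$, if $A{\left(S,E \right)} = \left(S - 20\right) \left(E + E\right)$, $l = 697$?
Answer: $\frac{45431}{2} \approx 22716.0$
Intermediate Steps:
$w{\left(K \right)} = \frac{1}{2 K}$
$k = \frac{21}{4}$ ($k = 5 \cdot 1 + \frac{1}{2 \cdot 2} = 5 + \frac{1}{2} \cdot \frac{1}{2} = 5 + \frac{1}{4} = \frac{21}{4} \approx 5.25$)
$A{\left(S,E \right)} = 2 E \left(-20 + S\right)$ ($A{\left(S,E \right)} = \left(-20 + S\right) 2 E = 2 E \left(-20 + S\right)$)
$l + A{\left(29,k \right)} 233 = 697 + 2 \cdot \frac{21}{4} \left(-20 + 29\right) 233 = 697 + 2 \cdot \frac{21}{4} \cdot 9 \cdot 233 = 697 + \frac{189}{2} \cdot 233 = 697 + \frac{44037}{2} = \frac{45431}{2}$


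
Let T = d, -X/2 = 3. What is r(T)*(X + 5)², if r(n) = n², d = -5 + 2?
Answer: 9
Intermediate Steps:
X = -6 (X = -2*3 = -6)
d = -3
T = -3
r(T)*(X + 5)² = (-3)²*(-6 + 5)² = 9*(-1)² = 9*1 = 9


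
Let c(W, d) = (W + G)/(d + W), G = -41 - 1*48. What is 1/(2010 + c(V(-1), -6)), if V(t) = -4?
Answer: 10/20193 ≈ 0.00049522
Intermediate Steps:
G = -89 (G = -41 - 48 = -89)
c(W, d) = (-89 + W)/(W + d) (c(W, d) = (W - 89)/(d + W) = (-89 + W)/(W + d))
1/(2010 + c(V(-1), -6)) = 1/(2010 + (-89 - 4)/(-4 - 6)) = 1/(2010 - 93/(-10)) = 1/(2010 - ⅒*(-93)) = 1/(2010 + 93/10) = 1/(20193/10) = 10/20193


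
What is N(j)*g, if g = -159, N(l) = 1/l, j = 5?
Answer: -159/5 ≈ -31.800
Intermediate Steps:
N(j)*g = -159/5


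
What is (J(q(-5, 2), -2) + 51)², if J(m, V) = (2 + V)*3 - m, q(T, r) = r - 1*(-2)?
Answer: 2209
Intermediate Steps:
q(T, r) = 2 + r (q(T, r) = r + 2 = 2 + r)
J(m, V) = 6 - m + 3*V (J(m, V) = (6 + 3*V) - m = 6 - m + 3*V)
(J(q(-5, 2), -2) + 51)² = ((6 - (2 + 2) + 3*(-2)) + 51)² = ((6 - 1*4 - 6) + 51)² = ((6 - 4 - 6) + 51)² = (-4 + 51)² = 47² = 2209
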